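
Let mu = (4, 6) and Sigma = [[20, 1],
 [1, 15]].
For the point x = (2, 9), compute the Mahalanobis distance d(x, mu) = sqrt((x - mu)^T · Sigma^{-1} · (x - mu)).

Step 1 — centre the observation: (x - mu) = (-2, 3).

Step 2 — invert Sigma. det(Sigma) = 20·15 - (1)² = 299.
  Sigma^{-1} = (1/det) · [[d, -b], [-b, a]] = [[0.0502, -0.0033],
 [-0.0033, 0.0669]].

Step 3 — form the quadratic (x - mu)^T · Sigma^{-1} · (x - mu):
  Sigma^{-1} · (x - mu) = (-0.1104, 0.2074).
  (x - mu)^T · [Sigma^{-1} · (x - mu)] = (-2)·(-0.1104) + (3)·(0.2074) = 0.8428.

Step 4 — take square root: d = √(0.8428) ≈ 0.918.

d(x, mu) = √(0.8428) ≈ 0.918


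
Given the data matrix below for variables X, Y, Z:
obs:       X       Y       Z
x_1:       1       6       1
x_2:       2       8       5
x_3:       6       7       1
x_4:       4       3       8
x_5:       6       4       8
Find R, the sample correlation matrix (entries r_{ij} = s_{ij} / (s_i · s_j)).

Step 1 — column means:
  mean(X) = (1 + 2 + 6 + 4 + 6) / 5 = 19/5 = 3.8
  mean(Y) = (6 + 8 + 7 + 3 + 4) / 5 = 28/5 = 5.6
  mean(Z) = (1 + 5 + 1 + 8 + 8) / 5 = 23/5 = 4.6

Step 2 — sample variances and covariances s[i,j] = (1/(n-1)) · Σ_k (x_{k,i} - mean_i) · (x_{k,j} - mean_j), with n-1 = 4:
  s[X,X] = ((-2.8)·(-2.8) + (-1.8)·(-1.8) + (2.2)·(2.2) + (0.2)·(0.2) + (2.2)·(2.2)) / 4 = 20.8/4 = 5.2
  s[X,Y] = ((-2.8)·(0.4) + (-1.8)·(2.4) + (2.2)·(1.4) + (0.2)·(-2.6) + (2.2)·(-1.6)) / 4 = -6.4/4 = -1.6
  s[X,Z] = ((-2.8)·(-3.6) + (-1.8)·(0.4) + (2.2)·(-3.6) + (0.2)·(3.4) + (2.2)·(3.4)) / 4 = 9.6/4 = 2.4
  s[Y,Y] = ((0.4)·(0.4) + (2.4)·(2.4) + (1.4)·(1.4) + (-2.6)·(-2.6) + (-1.6)·(-1.6)) / 4 = 17.2/4 = 4.3
  s[Y,Z] = ((0.4)·(-3.6) + (2.4)·(0.4) + (1.4)·(-3.6) + (-2.6)·(3.4) + (-1.6)·(3.4)) / 4 = -19.8/4 = -4.95
  s[Z,Z] = ((-3.6)·(-3.6) + (0.4)·(0.4) + (-3.6)·(-3.6) + (3.4)·(3.4) + (3.4)·(3.4)) / 4 = 49.2/4 = 12.3
  Sample standard deviations s_i = √(s[i,i]):
  s(X) = √(5.2) = 2.2804
  s(Y) = √(4.3) = 2.0736
  s(Z) = √(12.3) = 3.5071

Step 3 — r_{ij} = s_{ij} / (s_i · s_j):
  r[X,X] = 1 (diagonal).
  r[X,Y] = -1.6 / (2.2804 · 2.0736) = -1.6 / 4.7286 = -0.3384
  r[X,Z] = 2.4 / (2.2804 · 3.5071) = 2.4 / 7.9975 = 0.3001
  r[Y,Y] = 1 (diagonal).
  r[Y,Z] = -4.95 / (2.0736 · 3.5071) = -4.95 / 7.2726 = -0.6806
  r[Z,Z] = 1 (diagonal).

R is symmetric with unit diagonal. Assembling:

R = [[1, -0.3384, 0.3001],
 [-0.3384, 1, -0.6806],
 [0.3001, -0.6806, 1]]


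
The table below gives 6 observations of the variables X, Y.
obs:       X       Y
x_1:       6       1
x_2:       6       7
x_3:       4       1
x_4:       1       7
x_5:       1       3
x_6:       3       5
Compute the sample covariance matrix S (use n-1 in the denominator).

Step 1 — column means:
  mean(X) = (6 + 6 + 4 + 1 + 1 + 3) / 6 = 21/6 = 3.5
  mean(Y) = (1 + 7 + 1 + 7 + 3 + 5) / 6 = 24/6 = 4

Step 2 — sample covariance S[i,j] = (1/(n-1)) · Σ_k (x_{k,i} - mean_i) · (x_{k,j} - mean_j), with n-1 = 5.
  S[X,X] = ((2.5)·(2.5) + (2.5)·(2.5) + (0.5)·(0.5) + (-2.5)·(-2.5) + (-2.5)·(-2.5) + (-0.5)·(-0.5)) / 5 = 25.5/5 = 5.1
  S[X,Y] = ((2.5)·(-3) + (2.5)·(3) + (0.5)·(-3) + (-2.5)·(3) + (-2.5)·(-1) + (-0.5)·(1)) / 5 = -7/5 = -1.4
  S[Y,Y] = ((-3)·(-3) + (3)·(3) + (-3)·(-3) + (3)·(3) + (-1)·(-1) + (1)·(1)) / 5 = 38/5 = 7.6

S is symmetric (S[j,i] = S[i,j]). Assembling:

S = [[5.1, -1.4],
 [-1.4, 7.6]]


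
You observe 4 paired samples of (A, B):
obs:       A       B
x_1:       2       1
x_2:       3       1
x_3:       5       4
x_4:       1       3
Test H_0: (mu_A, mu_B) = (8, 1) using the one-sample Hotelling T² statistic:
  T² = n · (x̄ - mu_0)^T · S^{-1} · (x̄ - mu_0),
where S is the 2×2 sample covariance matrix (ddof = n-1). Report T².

Step 1 — sample mean vector:
  mean(A) = (2 + 3 + 5 + 1) / 4 = 11/4 = 2.75
  mean(B) = (1 + 1 + 4 + 3) / 4 = 9/4 = 2.25
  x̄ = (2.75, 2.25),  deviation x̄ - mu_0 = (2.75, 2.25) - (8, 1) = (-5.25, 1.25).

Step 2 — sample covariance matrix, S[i,j] = (1/(n-1)) · Σ_k (x_{k,i} - mean_i) · (x_{k,j} - mean_j), divisor n-1 = 3:
  S[A,A] = ((-0.75)·(-0.75) + (0.25)·(0.25) + (2.25)·(2.25) + (-1.75)·(-1.75)) / 3 = 8.75/3 = 2.9167
  S[A,B] = ((-0.75)·(-1.25) + (0.25)·(-1.25) + (2.25)·(1.75) + (-1.75)·(0.75)) / 3 = 3.25/3 = 1.0833
  S[B,B] = ((-1.25)·(-1.25) + (-1.25)·(-1.25) + (1.75)·(1.75) + (0.75)·(0.75)) / 3 = 6.75/3 = 2.25
  S = [[2.9167, 1.0833],
 [1.0833, 2.25]].

Step 3 — invert S. det(S) = 2.9167·2.25 - (1.0833)² = 5.3889.
  S^{-1} = (1/det) · [[d, -b], [-b, a]] = [[0.4175, -0.201],
 [-0.201, 0.5412]].

Step 4 — quadratic form (x̄ - mu_0)^T · S^{-1} · (x̄ - mu_0):
  S^{-1} · (x̄ - mu_0) = (-2.4433, 1.732),
  (x̄ - mu_0)^T · [...] = (-5.25)·(-2.4433) + (1.25)·(1.732) = 14.9923.

Step 5 — scale by n: T² = 4 · 14.9923 = 59.9691.

T² ≈ 59.9691


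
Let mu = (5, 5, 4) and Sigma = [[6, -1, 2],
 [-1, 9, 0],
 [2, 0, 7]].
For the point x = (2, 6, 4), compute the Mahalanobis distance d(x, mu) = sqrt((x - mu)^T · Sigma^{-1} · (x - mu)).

Step 1 — centre the observation: (x - mu) = (-3, 1, 0).

Step 2 — invert Sigma (cofactor / det for 3×3, or solve directly):
  Sigma^{-1} = [[0.1881, 0.0209, -0.0537],
 [0.0209, 0.1134, -0.006],
 [-0.0537, -0.006, 0.1582]].

Step 3 — form the quadratic (x - mu)^T · Sigma^{-1} · (x - mu):
  Sigma^{-1} · (x - mu) = (-0.5433, 0.0507, 0.1552).
  (x - mu)^T · [Sigma^{-1} · (x - mu)] = (-3)·(-0.5433) + (1)·(0.0507) + (0)·(0.1552) = 1.6806.

Step 4 — take square root: d = √(1.6806) ≈ 1.2964.

d(x, mu) = √(1.6806) ≈ 1.2964


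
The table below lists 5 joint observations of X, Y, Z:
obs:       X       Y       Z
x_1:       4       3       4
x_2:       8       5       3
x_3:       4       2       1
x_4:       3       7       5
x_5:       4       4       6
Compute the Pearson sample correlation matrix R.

Step 1 — column means:
  mean(X) = (4 + 8 + 4 + 3 + 4) / 5 = 23/5 = 4.6
  mean(Y) = (3 + 5 + 2 + 7 + 4) / 5 = 21/5 = 4.2
  mean(Z) = (4 + 3 + 1 + 5 + 6) / 5 = 19/5 = 3.8

Step 2 — sample variances and covariances s[i,j] = (1/(n-1)) · Σ_k (x_{k,i} - mean_i) · (x_{k,j} - mean_j), with n-1 = 4:
  s[X,X] = ((-0.6)·(-0.6) + (3.4)·(3.4) + (-0.6)·(-0.6) + (-1.6)·(-1.6) + (-0.6)·(-0.6)) / 4 = 15.2/4 = 3.8
  s[X,Y] = ((-0.6)·(-1.2) + (3.4)·(0.8) + (-0.6)·(-2.2) + (-1.6)·(2.8) + (-0.6)·(-0.2)) / 4 = 0.4/4 = 0.1
  s[X,Z] = ((-0.6)·(0.2) + (3.4)·(-0.8) + (-0.6)·(-2.8) + (-1.6)·(1.2) + (-0.6)·(2.2)) / 4 = -4.4/4 = -1.1
  s[Y,Y] = ((-1.2)·(-1.2) + (0.8)·(0.8) + (-2.2)·(-2.2) + (2.8)·(2.8) + (-0.2)·(-0.2)) / 4 = 14.8/4 = 3.7
  s[Y,Z] = ((-1.2)·(0.2) + (0.8)·(-0.8) + (-2.2)·(-2.8) + (2.8)·(1.2) + (-0.2)·(2.2)) / 4 = 8.2/4 = 2.05
  s[Z,Z] = ((0.2)·(0.2) + (-0.8)·(-0.8) + (-2.8)·(-2.8) + (1.2)·(1.2) + (2.2)·(2.2)) / 4 = 14.8/4 = 3.7
  Sample standard deviations s_i = √(s[i,i]):
  s(X) = √(3.8) = 1.9494
  s(Y) = √(3.7) = 1.9235
  s(Z) = √(3.7) = 1.9235

Step 3 — r_{ij} = s_{ij} / (s_i · s_j):
  r[X,X] = 1 (diagonal).
  r[X,Y] = 0.1 / (1.9494 · 1.9235) = 0.1 / 3.7497 = 0.0267
  r[X,Z] = -1.1 / (1.9494 · 1.9235) = -1.1 / 3.7497 = -0.2934
  r[Y,Y] = 1 (diagonal).
  r[Y,Z] = 2.05 / (1.9235 · 1.9235) = 2.05 / 3.7 = 0.5541
  r[Z,Z] = 1 (diagonal).

R is symmetric with unit diagonal. Assembling:

R = [[1, 0.0267, -0.2934],
 [0.0267, 1, 0.5541],
 [-0.2934, 0.5541, 1]]


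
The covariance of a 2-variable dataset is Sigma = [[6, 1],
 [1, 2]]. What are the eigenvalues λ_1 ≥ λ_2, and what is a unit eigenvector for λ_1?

Step 1 — characteristic polynomial of 2×2 Sigma:
  det(Sigma - λI) = λ² - trace · λ + det = 0.
  trace = 6 + 2 = 8, det = 6·2 - (1)² = 11.
Step 2 — discriminant:
  Δ = trace² - 4·det = 64 - 44 = 20.
Step 3 — eigenvalues:
  λ = (trace ± √Δ)/2 = (8 ± 4.4721)/2,
  λ_1 = 6.2361,  λ_2 = 1.7639.

Step 4 — unit eigenvector for λ_1: solve (Sigma - λ_1 I)v = 0. First row:
  (6 - 6.2361)·v_x + (1)·v_y = 0, i.e. (-0.2361)·v_x + (1)·v_y = 0,
  so v ∝ (b, λ_1 - a) = (1, 0.2361) = u.
  ||u|| = √((1)² + (0.2361)²) = √(1.0557) ≈ 1.0275,
  v_1 = u/||u|| ≈ (0.9732, 0.2298) (||v_1|| = 1).

λ_1 = 6.2361,  λ_2 = 1.7639;  v_1 ≈ (0.9732, 0.2298)


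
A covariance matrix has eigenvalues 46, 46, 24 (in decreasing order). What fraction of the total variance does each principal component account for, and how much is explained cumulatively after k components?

Step 1 — total variance = trace(Sigma) = Σ λ_i = 46 + 46 + 24 = 116.

Step 2 — fraction explained by component i = λ_i / Σ λ:
  PC1: 46/116 = 0.3966
  PC2: 46/116 = 0.3966
  PC3: 24/116 = 0.2069

Step 3 — cumulative fraction after k components = (λ_1 + ... + λ_k) / Σ λ:
  k = 1: 46/116 = 0.3966
  k = 2: (46 + 46)/116 = 92/116 = 0.7931
  k = 3: (46 + 46 + 24)/116 = 116/116 = 1

Summary (fraction, with percent):

explained: PC1 0.3966 (39.66%), PC2 0.3966 (39.66%), PC3 0.2069 (20.69%);  cumulative: 0.3966, 0.7931, 1


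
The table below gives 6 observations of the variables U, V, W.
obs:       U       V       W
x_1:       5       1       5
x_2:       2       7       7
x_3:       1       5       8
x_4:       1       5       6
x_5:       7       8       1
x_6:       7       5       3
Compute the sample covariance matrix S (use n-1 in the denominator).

Step 1 — column means:
  mean(U) = (5 + 2 + 1 + 1 + 7 + 7) / 6 = 23/6 = 3.8333
  mean(V) = (1 + 7 + 5 + 5 + 8 + 5) / 6 = 31/6 = 5.1667
  mean(W) = (5 + 7 + 8 + 6 + 1 + 3) / 6 = 30/6 = 5

Step 2 — sample covariance S[i,j] = (1/(n-1)) · Σ_k (x_{k,i} - mean_i) · (x_{k,j} - mean_j), with n-1 = 5.
  S[U,U] = ((1.1667)·(1.1667) + (-1.8333)·(-1.8333) + (-2.8333)·(-2.8333) + (-2.8333)·(-2.8333) + (3.1667)·(3.1667) + (3.1667)·(3.1667)) / 5 = 40.8333/5 = 8.1667
  S[U,V] = ((1.1667)·(-4.1667) + (-1.8333)·(1.8333) + (-2.8333)·(-0.1667) + (-2.8333)·(-0.1667) + (3.1667)·(2.8333) + (3.1667)·(-0.1667)) / 5 = 1.1667/5 = 0.2333
  S[U,W] = ((1.1667)·(0) + (-1.8333)·(2) + (-2.8333)·(3) + (-2.8333)·(1) + (3.1667)·(-4) + (3.1667)·(-2)) / 5 = -34/5 = -6.8
  S[V,V] = ((-4.1667)·(-4.1667) + (1.8333)·(1.8333) + (-0.1667)·(-0.1667) + (-0.1667)·(-0.1667) + (2.8333)·(2.8333) + (-0.1667)·(-0.1667)) / 5 = 28.8333/5 = 5.7667
  S[V,W] = ((-4.1667)·(0) + (1.8333)·(2) + (-0.1667)·(3) + (-0.1667)·(1) + (2.8333)·(-4) + (-0.1667)·(-2)) / 5 = -8/5 = -1.6
  S[W,W] = ((0)·(0) + (2)·(2) + (3)·(3) + (1)·(1) + (-4)·(-4) + (-2)·(-2)) / 5 = 34/5 = 6.8

S is symmetric (S[j,i] = S[i,j]). Assembling:

S = [[8.1667, 0.2333, -6.8],
 [0.2333, 5.7667, -1.6],
 [-6.8, -1.6, 6.8]]


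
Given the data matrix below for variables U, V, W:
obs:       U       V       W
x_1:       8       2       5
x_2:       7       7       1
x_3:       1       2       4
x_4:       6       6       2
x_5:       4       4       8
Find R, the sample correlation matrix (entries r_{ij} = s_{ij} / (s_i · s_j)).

Step 1 — column means:
  mean(U) = (8 + 7 + 1 + 6 + 4) / 5 = 26/5 = 5.2
  mean(V) = (2 + 7 + 2 + 6 + 4) / 5 = 21/5 = 4.2
  mean(W) = (5 + 1 + 4 + 2 + 8) / 5 = 20/5 = 4

Step 2 — sample variances and covariances s[i,j] = (1/(n-1)) · Σ_k (x_{k,i} - mean_i) · (x_{k,j} - mean_j), with n-1 = 4:
  s[U,U] = ((2.8)·(2.8) + (1.8)·(1.8) + (-4.2)·(-4.2) + (0.8)·(0.8) + (-1.2)·(-1.2)) / 4 = 30.8/4 = 7.7
  s[U,V] = ((2.8)·(-2.2) + (1.8)·(2.8) + (-4.2)·(-2.2) + (0.8)·(1.8) + (-1.2)·(-0.2)) / 4 = 9.8/4 = 2.45
  s[U,W] = ((2.8)·(1) + (1.8)·(-3) + (-4.2)·(0) + (0.8)·(-2) + (-1.2)·(4)) / 4 = -9/4 = -2.25
  s[V,V] = ((-2.2)·(-2.2) + (2.8)·(2.8) + (-2.2)·(-2.2) + (1.8)·(1.8) + (-0.2)·(-0.2)) / 4 = 20.8/4 = 5.2
  s[V,W] = ((-2.2)·(1) + (2.8)·(-3) + (-2.2)·(0) + (1.8)·(-2) + (-0.2)·(4)) / 4 = -15/4 = -3.75
  s[W,W] = ((1)·(1) + (-3)·(-3) + (0)·(0) + (-2)·(-2) + (4)·(4)) / 4 = 30/4 = 7.5
  Sample standard deviations s_i = √(s[i,i]):
  s(U) = √(7.7) = 2.7749
  s(V) = √(5.2) = 2.2804
  s(W) = √(7.5) = 2.7386

Step 3 — r_{ij} = s_{ij} / (s_i · s_j):
  r[U,U] = 1 (diagonal).
  r[U,V] = 2.45 / (2.7749 · 2.2804) = 2.45 / 6.3277 = 0.3872
  r[U,W] = -2.25 / (2.7749 · 2.7386) = -2.25 / 7.5993 = -0.2961
  r[V,V] = 1 (diagonal).
  r[V,W] = -3.75 / (2.2804 · 2.7386) = -3.75 / 6.245 = -0.6005
  r[W,W] = 1 (diagonal).

R is symmetric with unit diagonal. Assembling:

R = [[1, 0.3872, -0.2961],
 [0.3872, 1, -0.6005],
 [-0.2961, -0.6005, 1]]


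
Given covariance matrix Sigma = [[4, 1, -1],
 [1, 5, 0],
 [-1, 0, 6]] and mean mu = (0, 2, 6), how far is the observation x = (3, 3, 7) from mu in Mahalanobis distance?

Step 1 — centre the observation: (x - mu) = (3, 1, 1).

Step 2 — invert Sigma (cofactor / det for 3×3, or solve directly):
  Sigma^{-1} = [[0.2752, -0.055, 0.0459],
 [-0.055, 0.211, -0.0092],
 [0.0459, -0.0092, 0.1743]].

Step 3 — form the quadratic (x - mu)^T · Sigma^{-1} · (x - mu):
  Sigma^{-1} · (x - mu) = (0.8165, 0.0367, 0.3028).
  (x - mu)^T · [Sigma^{-1} · (x - mu)] = (3)·(0.8165) + (1)·(0.0367) + (1)·(0.3028) = 2.789.

Step 4 — take square root: d = √(2.789) ≈ 1.67.

d(x, mu) = √(2.789) ≈ 1.67


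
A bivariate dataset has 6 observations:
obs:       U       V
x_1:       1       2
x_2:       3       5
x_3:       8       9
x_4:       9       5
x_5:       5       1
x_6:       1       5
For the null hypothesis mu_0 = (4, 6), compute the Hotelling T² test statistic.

Step 1 — sample mean vector:
  mean(U) = (1 + 3 + 8 + 9 + 5 + 1) / 6 = 27/6 = 4.5
  mean(V) = (2 + 5 + 9 + 5 + 1 + 5) / 6 = 27/6 = 4.5
  x̄ = (4.5, 4.5),  deviation x̄ - mu_0 = (4.5, 4.5) - (4, 6) = (0.5, -1.5).

Step 2 — sample covariance matrix, S[i,j] = (1/(n-1)) · Σ_k (x_{k,i} - mean_i) · (x_{k,j} - mean_j), divisor n-1 = 5:
  S[U,U] = ((-3.5)·(-3.5) + (-1.5)·(-1.5) + (3.5)·(3.5) + (4.5)·(4.5) + (0.5)·(0.5) + (-3.5)·(-3.5)) / 5 = 59.5/5 = 11.9
  S[U,V] = ((-3.5)·(-2.5) + (-1.5)·(0.5) + (3.5)·(4.5) + (4.5)·(0.5) + (0.5)·(-3.5) + (-3.5)·(0.5)) / 5 = 22.5/5 = 4.5
  S[V,V] = ((-2.5)·(-2.5) + (0.5)·(0.5) + (4.5)·(4.5) + (0.5)·(0.5) + (-3.5)·(-3.5) + (0.5)·(0.5)) / 5 = 39.5/5 = 7.9
  S = [[11.9, 4.5],
 [4.5, 7.9]].

Step 3 — invert S. det(S) = 11.9·7.9 - (4.5)² = 73.76.
  S^{-1} = (1/det) · [[d, -b], [-b, a]] = [[0.1071, -0.061],
 [-0.061, 0.1613]].

Step 4 — quadratic form (x̄ - mu_0)^T · S^{-1} · (x̄ - mu_0):
  S^{-1} · (x̄ - mu_0) = (0.1451, -0.2725),
  (x̄ - mu_0)^T · [...] = (0.5)·(0.1451) + (-1.5)·(-0.2725) = 0.4813.

Step 5 — scale by n: T² = 6 · 0.4813 = 2.8877.

T² ≈ 2.8877


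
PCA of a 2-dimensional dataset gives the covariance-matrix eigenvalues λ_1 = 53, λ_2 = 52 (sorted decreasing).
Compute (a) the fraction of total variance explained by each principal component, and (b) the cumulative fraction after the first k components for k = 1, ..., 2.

Step 1 — total variance = trace(Sigma) = Σ λ_i = 53 + 52 = 105.

Step 2 — fraction explained by component i = λ_i / Σ λ:
  PC1: 53/105 = 0.5048
  PC2: 52/105 = 0.4952

Step 3 — cumulative fraction after k components = (λ_1 + ... + λ_k) / Σ λ:
  k = 1: 53/105 = 0.5048
  k = 2: (53 + 52)/105 = 105/105 = 1

Summary (fraction, with percent):

explained: PC1 0.5048 (50.48%), PC2 0.4952 (49.52%);  cumulative: 0.5048, 1


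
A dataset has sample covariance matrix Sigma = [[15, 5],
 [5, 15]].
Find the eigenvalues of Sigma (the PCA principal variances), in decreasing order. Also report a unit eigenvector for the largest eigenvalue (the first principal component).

Step 1 — characteristic polynomial of 2×2 Sigma:
  det(Sigma - λI) = λ² - trace · λ + det = 0.
  trace = 15 + 15 = 30, det = 15·15 - (5)² = 200.
Step 2 — discriminant:
  Δ = trace² - 4·det = 900 - 800 = 100.
Step 3 — eigenvalues:
  λ = (trace ± √Δ)/2 = (30 ± 10)/2,
  λ_1 = 20,  λ_2 = 10.

Step 4 — unit eigenvector for λ_1: solve (Sigma - λ_1 I)v = 0. First row:
  (15 - 20)·v_x + (5)·v_y = 0, i.e. (-5)·v_x + (5)·v_y = 0,
  so v ∝ (b, λ_1 - a) = (5, 5) = u.
  ||u|| = √((5)² + (5)²) = √(50) ≈ 7.0711,
  v_1 = u/||u|| ≈ (0.7071, 0.7071) (||v_1|| = 1).

λ_1 = 20,  λ_2 = 10;  v_1 ≈ (0.7071, 0.7071)


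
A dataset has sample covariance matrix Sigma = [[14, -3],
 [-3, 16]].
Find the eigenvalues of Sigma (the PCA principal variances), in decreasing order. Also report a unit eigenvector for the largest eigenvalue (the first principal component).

Step 1 — characteristic polynomial of 2×2 Sigma:
  det(Sigma - λI) = λ² - trace · λ + det = 0.
  trace = 14 + 16 = 30, det = 14·16 - (-3)² = 215.
Step 2 — discriminant:
  Δ = trace² - 4·det = 900 - 860 = 40.
Step 3 — eigenvalues:
  λ = (trace ± √Δ)/2 = (30 ± 6.3246)/2,
  λ_1 = 18.1623,  λ_2 = 11.8377.

Step 4 — unit eigenvector for λ_1: solve (Sigma - λ_1 I)v = 0. First row:
  (14 - 18.1623)·v_x + (-3)·v_y = 0, i.e. (-4.1623)·v_x + (-3)·v_y = 0,
  so v ∝ (b, λ_1 - a) = (-3, 4.1623); multiply by -1 so the first entry is positive: u = (3, -4.1623).
  ||u|| = √((3)² + (-4.1623)²) = √(26.3246) ≈ 5.1307,
  v_1 = u/||u|| ≈ (0.5847, -0.8112) (||v_1|| = 1).

λ_1 = 18.1623,  λ_2 = 11.8377;  v_1 ≈ (0.5847, -0.8112)


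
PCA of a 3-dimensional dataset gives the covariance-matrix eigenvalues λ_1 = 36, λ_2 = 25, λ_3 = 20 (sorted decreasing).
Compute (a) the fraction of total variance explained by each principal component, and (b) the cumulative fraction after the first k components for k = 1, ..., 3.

Step 1 — total variance = trace(Sigma) = Σ λ_i = 36 + 25 + 20 = 81.

Step 2 — fraction explained by component i = λ_i / Σ λ:
  PC1: 36/81 = 0.4444
  PC2: 25/81 = 0.3086
  PC3: 20/81 = 0.2469

Step 3 — cumulative fraction after k components = (λ_1 + ... + λ_k) / Σ λ:
  k = 1: 36/81 = 0.4444
  k = 2: (36 + 25)/81 = 61/81 = 0.7531
  k = 3: (36 + 25 + 20)/81 = 81/81 = 1

Summary (fraction, with percent):

explained: PC1 0.4444 (44.44%), PC2 0.3086 (30.86%), PC3 0.2469 (24.69%);  cumulative: 0.4444, 0.7531, 1


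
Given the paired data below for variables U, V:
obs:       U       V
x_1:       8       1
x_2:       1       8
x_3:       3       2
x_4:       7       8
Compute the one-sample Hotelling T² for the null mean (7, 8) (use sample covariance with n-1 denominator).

Step 1 — sample mean vector:
  mean(U) = (8 + 1 + 3 + 7) / 4 = 19/4 = 4.75
  mean(V) = (1 + 8 + 2 + 8) / 4 = 19/4 = 4.75
  x̄ = (4.75, 4.75),  deviation x̄ - mu_0 = (4.75, 4.75) - (7, 8) = (-2.25, -3.25).

Step 2 — sample covariance matrix, S[i,j] = (1/(n-1)) · Σ_k (x_{k,i} - mean_i) · (x_{k,j} - mean_j), divisor n-1 = 3:
  S[U,U] = ((3.25)·(3.25) + (-3.75)·(-3.75) + (-1.75)·(-1.75) + (2.25)·(2.25)) / 3 = 32.75/3 = 10.9167
  S[U,V] = ((3.25)·(-3.75) + (-3.75)·(3.25) + (-1.75)·(-2.75) + (2.25)·(3.25)) / 3 = -12.25/3 = -4.0833
  S[V,V] = ((-3.75)·(-3.75) + (3.25)·(3.25) + (-2.75)·(-2.75) + (3.25)·(3.25)) / 3 = 42.75/3 = 14.25
  S = [[10.9167, -4.0833],
 [-4.0833, 14.25]].

Step 3 — invert S. det(S) = 10.9167·14.25 - (-4.0833)² = 138.8889.
  S^{-1} = (1/det) · [[d, -b], [-b, a]] = [[0.1026, 0.0294],
 [0.0294, 0.0786]].

Step 4 — quadratic form (x̄ - mu_0)^T · S^{-1} · (x̄ - mu_0):
  S^{-1} · (x̄ - mu_0) = (-0.3264, -0.3216),
  (x̄ - mu_0)^T · [...] = (-2.25)·(-0.3264) + (-3.25)·(-0.3216) = 1.7796.

Step 5 — scale by n: T² = 4 · 1.7796 = 7.1184.

T² ≈ 7.1184


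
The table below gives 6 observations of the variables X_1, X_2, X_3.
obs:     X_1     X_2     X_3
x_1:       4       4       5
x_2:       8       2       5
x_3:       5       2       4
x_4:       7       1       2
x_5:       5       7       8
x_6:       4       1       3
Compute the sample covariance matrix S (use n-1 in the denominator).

Step 1 — column means:
  mean(X_1) = (4 + 8 + 5 + 7 + 5 + 4) / 6 = 33/6 = 5.5
  mean(X_2) = (4 + 2 + 2 + 1 + 7 + 1) / 6 = 17/6 = 2.8333
  mean(X_3) = (5 + 5 + 4 + 2 + 8 + 3) / 6 = 27/6 = 4.5

Step 2 — sample covariance S[i,j] = (1/(n-1)) · Σ_k (x_{k,i} - mean_i) · (x_{k,j} - mean_j), with n-1 = 5.
  S[X_1,X_1] = ((-1.5)·(-1.5) + (2.5)·(2.5) + (-0.5)·(-0.5) + (1.5)·(1.5) + (-0.5)·(-0.5) + (-1.5)·(-1.5)) / 5 = 13.5/5 = 2.7
  S[X_1,X_2] = ((-1.5)·(1.1667) + (2.5)·(-0.8333) + (-0.5)·(-0.8333) + (1.5)·(-1.8333) + (-0.5)·(4.1667) + (-1.5)·(-1.8333)) / 5 = -5.5/5 = -1.1
  S[X_1,X_3] = ((-1.5)·(0.5) + (2.5)·(0.5) + (-0.5)·(-0.5) + (1.5)·(-2.5) + (-0.5)·(3.5) + (-1.5)·(-1.5)) / 5 = -2.5/5 = -0.5
  S[X_2,X_2] = ((1.1667)·(1.1667) + (-0.8333)·(-0.8333) + (-0.8333)·(-0.8333) + (-1.8333)·(-1.8333) + (4.1667)·(4.1667) + (-1.8333)·(-1.8333)) / 5 = 26.8333/5 = 5.3667
  S[X_2,X_3] = ((1.1667)·(0.5) + (-0.8333)·(0.5) + (-0.8333)·(-0.5) + (-1.8333)·(-2.5) + (4.1667)·(3.5) + (-1.8333)·(-1.5)) / 5 = 22.5/5 = 4.5
  S[X_3,X_3] = ((0.5)·(0.5) + (0.5)·(0.5) + (-0.5)·(-0.5) + (-2.5)·(-2.5) + (3.5)·(3.5) + (-1.5)·(-1.5)) / 5 = 21.5/5 = 4.3

S is symmetric (S[j,i] = S[i,j]). Assembling:

S = [[2.7, -1.1, -0.5],
 [-1.1, 5.3667, 4.5],
 [-0.5, 4.5, 4.3]]


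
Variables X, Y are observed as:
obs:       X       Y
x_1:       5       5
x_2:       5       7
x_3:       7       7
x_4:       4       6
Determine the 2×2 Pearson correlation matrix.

Step 1 — column means:
  mean(X) = (5 + 5 + 7 + 4) / 4 = 21/4 = 5.25
  mean(Y) = (5 + 7 + 7 + 6) / 4 = 25/4 = 6.25

Step 2 — sample variances and covariances s[i,j] = (1/(n-1)) · Σ_k (x_{k,i} - mean_i) · (x_{k,j} - mean_j), with n-1 = 3:
  s[X,X] = ((-0.25)·(-0.25) + (-0.25)·(-0.25) + (1.75)·(1.75) + (-1.25)·(-1.25)) / 3 = 4.75/3 = 1.5833
  s[X,Y] = ((-0.25)·(-1.25) + (-0.25)·(0.75) + (1.75)·(0.75) + (-1.25)·(-0.25)) / 3 = 1.75/3 = 0.5833
  s[Y,Y] = ((-1.25)·(-1.25) + (0.75)·(0.75) + (0.75)·(0.75) + (-0.25)·(-0.25)) / 3 = 2.75/3 = 0.9167
  Sample standard deviations s_i = √(s[i,i]):
  s(X) = √(1.5833) = 1.2583
  s(Y) = √(0.9167) = 0.9574

Step 3 — r_{ij} = s_{ij} / (s_i · s_j):
  r[X,X] = 1 (diagonal).
  r[X,Y] = 0.5833 / (1.2583 · 0.9574) = 0.5833 / 1.2047 = 0.4842
  r[Y,Y] = 1 (diagonal).

R is symmetric with unit diagonal. Assembling:

R = [[1, 0.4842],
 [0.4842, 1]]


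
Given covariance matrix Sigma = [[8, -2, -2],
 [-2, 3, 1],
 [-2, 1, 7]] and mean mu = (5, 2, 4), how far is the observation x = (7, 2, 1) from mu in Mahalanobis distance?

Step 1 — centre the observation: (x - mu) = (2, 0, -3).

Step 2 — invert Sigma (cofactor / det for 3×3, or solve directly):
  Sigma^{-1} = [[0.1562, 0.0938, 0.0312],
 [0.0938, 0.4062, -0.0312],
 [0.0312, -0.0312, 0.1562]].

Step 3 — form the quadratic (x - mu)^T · Sigma^{-1} · (x - mu):
  Sigma^{-1} · (x - mu) = (0.2188, 0.2812, -0.4062).
  (x - mu)^T · [Sigma^{-1} · (x - mu)] = (2)·(0.2188) + (0)·(0.2812) + (-3)·(-0.4062) = 1.6562.

Step 4 — take square root: d = √(1.6562) ≈ 1.287.

d(x, mu) = √(1.6562) ≈ 1.287


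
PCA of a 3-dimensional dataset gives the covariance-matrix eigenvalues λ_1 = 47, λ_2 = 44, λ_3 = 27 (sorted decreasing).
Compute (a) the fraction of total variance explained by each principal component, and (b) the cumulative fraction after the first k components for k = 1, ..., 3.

Step 1 — total variance = trace(Sigma) = Σ λ_i = 47 + 44 + 27 = 118.

Step 2 — fraction explained by component i = λ_i / Σ λ:
  PC1: 47/118 = 0.3983
  PC2: 44/118 = 0.3729
  PC3: 27/118 = 0.2288

Step 3 — cumulative fraction after k components = (λ_1 + ... + λ_k) / Σ λ:
  k = 1: 47/118 = 0.3983
  k = 2: (47 + 44)/118 = 91/118 = 0.7712
  k = 3: (47 + 44 + 27)/118 = 118/118 = 1

Summary (fraction, with percent):

explained: PC1 0.3983 (39.83%), PC2 0.3729 (37.29%), PC3 0.2288 (22.88%);  cumulative: 0.3983, 0.7712, 1


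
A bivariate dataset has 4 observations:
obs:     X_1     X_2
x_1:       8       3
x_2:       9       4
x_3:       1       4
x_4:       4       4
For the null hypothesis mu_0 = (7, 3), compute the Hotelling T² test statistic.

Step 1 — sample mean vector:
  mean(X_1) = (8 + 9 + 1 + 4) / 4 = 22/4 = 5.5
  mean(X_2) = (3 + 4 + 4 + 4) / 4 = 15/4 = 3.75
  x̄ = (5.5, 3.75),  deviation x̄ - mu_0 = (5.5, 3.75) - (7, 3) = (-1.5, 0.75).

Step 2 — sample covariance matrix, S[i,j] = (1/(n-1)) · Σ_k (x_{k,i} - mean_i) · (x_{k,j} - mean_j), divisor n-1 = 3:
  S[X_1,X_1] = ((2.5)·(2.5) + (3.5)·(3.5) + (-4.5)·(-4.5) + (-1.5)·(-1.5)) / 3 = 41/3 = 13.6667
  S[X_1,X_2] = ((2.5)·(-0.75) + (3.5)·(0.25) + (-4.5)·(0.25) + (-1.5)·(0.25)) / 3 = -2.5/3 = -0.8333
  S[X_2,X_2] = ((-0.75)·(-0.75) + (0.25)·(0.25) + (0.25)·(0.25) + (0.25)·(0.25)) / 3 = 0.75/3 = 0.25
  S = [[13.6667, -0.8333],
 [-0.8333, 0.25]].

Step 3 — invert S. det(S) = 13.6667·0.25 - (-0.8333)² = 2.7222.
  S^{-1} = (1/det) · [[d, -b], [-b, a]] = [[0.0918, 0.3061],
 [0.3061, 5.0204]].

Step 4 — quadratic form (x̄ - mu_0)^T · S^{-1} · (x̄ - mu_0):
  S^{-1} · (x̄ - mu_0) = (0.0918, 3.3061),
  (x̄ - mu_0)^T · [...] = (-1.5)·(0.0918) + (0.75)·(3.3061) = 2.3418.

Step 5 — scale by n: T² = 4 · 2.3418 = 9.3673.

T² ≈ 9.3673


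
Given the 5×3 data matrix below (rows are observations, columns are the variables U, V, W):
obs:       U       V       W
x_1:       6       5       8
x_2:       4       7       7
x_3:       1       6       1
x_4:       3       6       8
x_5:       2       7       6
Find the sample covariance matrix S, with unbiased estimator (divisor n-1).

Step 1 — column means:
  mean(U) = (6 + 4 + 1 + 3 + 2) / 5 = 16/5 = 3.2
  mean(V) = (5 + 7 + 6 + 6 + 7) / 5 = 31/5 = 6.2
  mean(W) = (8 + 7 + 1 + 8 + 6) / 5 = 30/5 = 6

Step 2 — sample covariance S[i,j] = (1/(n-1)) · Σ_k (x_{k,i} - mean_i) · (x_{k,j} - mean_j), with n-1 = 4.
  S[U,U] = ((2.8)·(2.8) + (0.8)·(0.8) + (-2.2)·(-2.2) + (-0.2)·(-0.2) + (-1.2)·(-1.2)) / 4 = 14.8/4 = 3.7
  S[U,V] = ((2.8)·(-1.2) + (0.8)·(0.8) + (-2.2)·(-0.2) + (-0.2)·(-0.2) + (-1.2)·(0.8)) / 4 = -3.2/4 = -0.8
  S[U,W] = ((2.8)·(2) + (0.8)·(1) + (-2.2)·(-5) + (-0.2)·(2) + (-1.2)·(0)) / 4 = 17/4 = 4.25
  S[V,V] = ((-1.2)·(-1.2) + (0.8)·(0.8) + (-0.2)·(-0.2) + (-0.2)·(-0.2) + (0.8)·(0.8)) / 4 = 2.8/4 = 0.7
  S[V,W] = ((-1.2)·(2) + (0.8)·(1) + (-0.2)·(-5) + (-0.2)·(2) + (0.8)·(0)) / 4 = -1/4 = -0.25
  S[W,W] = ((2)·(2) + (1)·(1) + (-5)·(-5) + (2)·(2) + (0)·(0)) / 4 = 34/4 = 8.5

S is symmetric (S[j,i] = S[i,j]). Assembling:

S = [[3.7, -0.8, 4.25],
 [-0.8, 0.7, -0.25],
 [4.25, -0.25, 8.5]]


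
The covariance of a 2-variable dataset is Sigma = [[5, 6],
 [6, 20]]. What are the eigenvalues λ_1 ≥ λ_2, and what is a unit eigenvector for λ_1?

Step 1 — characteristic polynomial of 2×2 Sigma:
  det(Sigma - λI) = λ² - trace · λ + det = 0.
  trace = 5 + 20 = 25, det = 5·20 - (6)² = 64.
Step 2 — discriminant:
  Δ = trace² - 4·det = 625 - 256 = 369.
Step 3 — eigenvalues:
  λ = (trace ± √Δ)/2 = (25 ± 19.2094)/2,
  λ_1 = 22.1047,  λ_2 = 2.8953.

Step 4 — unit eigenvector for λ_1: solve (Sigma - λ_1 I)v = 0. First row:
  (5 - 22.1047)·v_x + (6)·v_y = 0, i.e. (-17.1047)·v_x + (6)·v_y = 0,
  so v ∝ (b, λ_1 - a) = (6, 17.1047) = u.
  ||u|| = √((6)² + (17.1047)²) = √(328.5703) ≈ 18.1265,
  v_1 = u/||u|| ≈ (0.331, 0.9436) (||v_1|| = 1).

λ_1 = 22.1047,  λ_2 = 2.8953;  v_1 ≈ (0.331, 0.9436)


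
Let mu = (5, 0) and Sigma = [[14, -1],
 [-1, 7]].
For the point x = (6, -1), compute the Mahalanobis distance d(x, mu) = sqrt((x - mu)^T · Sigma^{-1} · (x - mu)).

Step 1 — centre the observation: (x - mu) = (1, -1).

Step 2 — invert Sigma. det(Sigma) = 14·7 - (-1)² = 97.
  Sigma^{-1} = (1/det) · [[d, -b], [-b, a]] = [[0.0722, 0.0103],
 [0.0103, 0.1443]].

Step 3 — form the quadratic (x - mu)^T · Sigma^{-1} · (x - mu):
  Sigma^{-1} · (x - mu) = (0.0619, -0.134).
  (x - mu)^T · [Sigma^{-1} · (x - mu)] = (1)·(0.0619) + (-1)·(-0.134) = 0.1959.

Step 4 — take square root: d = √(0.1959) ≈ 0.4426.

d(x, mu) = √(0.1959) ≈ 0.4426


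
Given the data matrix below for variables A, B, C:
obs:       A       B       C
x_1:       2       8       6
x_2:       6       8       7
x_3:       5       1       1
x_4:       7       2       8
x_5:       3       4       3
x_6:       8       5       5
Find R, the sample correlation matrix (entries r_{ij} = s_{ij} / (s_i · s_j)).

Step 1 — column means:
  mean(A) = (2 + 6 + 5 + 7 + 3 + 8) / 6 = 31/6 = 5.1667
  mean(B) = (8 + 8 + 1 + 2 + 4 + 5) / 6 = 28/6 = 4.6667
  mean(C) = (6 + 7 + 1 + 8 + 3 + 5) / 6 = 30/6 = 5

Step 2 — sample variances and covariances s[i,j] = (1/(n-1)) · Σ_k (x_{k,i} - mean_i) · (x_{k,j} - mean_j), with n-1 = 5:
  s[A,A] = ((-3.1667)·(-3.1667) + (0.8333)·(0.8333) + (-0.1667)·(-0.1667) + (1.8333)·(1.8333) + (-2.1667)·(-2.1667) + (2.8333)·(2.8333)) / 5 = 26.8333/5 = 5.3667
  s[A,B] = ((-3.1667)·(3.3333) + (0.8333)·(3.3333) + (-0.1667)·(-3.6667) + (1.8333)·(-2.6667) + (-2.1667)·(-0.6667) + (2.8333)·(0.3333)) / 5 = -9.6667/5 = -1.9333
  s[A,C] = ((-3.1667)·(1) + (0.8333)·(2) + (-0.1667)·(-4) + (1.8333)·(3) + (-2.1667)·(-2) + (2.8333)·(0)) / 5 = 9/5 = 1.8
  s[B,B] = ((3.3333)·(3.3333) + (3.3333)·(3.3333) + (-3.6667)·(-3.6667) + (-2.6667)·(-2.6667) + (-0.6667)·(-0.6667) + (0.3333)·(0.3333)) / 5 = 43.3333/5 = 8.6667
  s[B,C] = ((3.3333)·(1) + (3.3333)·(2) + (-3.6667)·(-4) + (-2.6667)·(3) + (-0.6667)·(-2) + (0.3333)·(0)) / 5 = 18/5 = 3.6
  s[C,C] = ((1)·(1) + (2)·(2) + (-4)·(-4) + (3)·(3) + (-2)·(-2) + (0)·(0)) / 5 = 34/5 = 6.8
  Sample standard deviations s_i = √(s[i,i]):
  s(A) = √(5.3667) = 2.3166
  s(B) = √(8.6667) = 2.9439
  s(C) = √(6.8) = 2.6077

Step 3 — r_{ij} = s_{ij} / (s_i · s_j):
  r[A,A] = 1 (diagonal).
  r[A,B] = -1.9333 / (2.3166 · 2.9439) = -1.9333 / 6.8199 = -0.2835
  r[A,C] = 1.8 / (2.3166 · 2.6077) = 1.8 / 6.041 = 0.298
  r[B,B] = 1 (diagonal).
  r[B,C] = 3.6 / (2.9439 · 2.6077) = 3.6 / 7.6768 = 0.4689
  r[C,C] = 1 (diagonal).

R is symmetric with unit diagonal. Assembling:

R = [[1, -0.2835, 0.298],
 [-0.2835, 1, 0.4689],
 [0.298, 0.4689, 1]]


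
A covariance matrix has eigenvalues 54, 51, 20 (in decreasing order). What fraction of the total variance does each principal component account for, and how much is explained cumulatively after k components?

Step 1 — total variance = trace(Sigma) = Σ λ_i = 54 + 51 + 20 = 125.

Step 2 — fraction explained by component i = λ_i / Σ λ:
  PC1: 54/125 = 0.432
  PC2: 51/125 = 0.408
  PC3: 20/125 = 0.16

Step 3 — cumulative fraction after k components = (λ_1 + ... + λ_k) / Σ λ:
  k = 1: 54/125 = 0.432
  k = 2: (54 + 51)/125 = 105/125 = 0.84
  k = 3: (54 + 51 + 20)/125 = 125/125 = 1

Summary (fraction, with percent):

explained: PC1 0.432 (43.2%), PC2 0.408 (40.8%), PC3 0.16 (16%);  cumulative: 0.432, 0.84, 1


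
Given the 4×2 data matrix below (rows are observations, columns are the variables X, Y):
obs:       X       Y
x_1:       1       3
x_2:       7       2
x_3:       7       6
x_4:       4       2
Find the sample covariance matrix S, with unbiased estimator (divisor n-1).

Step 1 — column means:
  mean(X) = (1 + 7 + 7 + 4) / 4 = 19/4 = 4.75
  mean(Y) = (3 + 2 + 6 + 2) / 4 = 13/4 = 3.25

Step 2 — sample covariance S[i,j] = (1/(n-1)) · Σ_k (x_{k,i} - mean_i) · (x_{k,j} - mean_j), with n-1 = 3.
  S[X,X] = ((-3.75)·(-3.75) + (2.25)·(2.25) + (2.25)·(2.25) + (-0.75)·(-0.75)) / 3 = 24.75/3 = 8.25
  S[X,Y] = ((-3.75)·(-0.25) + (2.25)·(-1.25) + (2.25)·(2.75) + (-0.75)·(-1.25)) / 3 = 5.25/3 = 1.75
  S[Y,Y] = ((-0.25)·(-0.25) + (-1.25)·(-1.25) + (2.75)·(2.75) + (-1.25)·(-1.25)) / 3 = 10.75/3 = 3.5833

S is symmetric (S[j,i] = S[i,j]). Assembling:

S = [[8.25, 1.75],
 [1.75, 3.5833]]


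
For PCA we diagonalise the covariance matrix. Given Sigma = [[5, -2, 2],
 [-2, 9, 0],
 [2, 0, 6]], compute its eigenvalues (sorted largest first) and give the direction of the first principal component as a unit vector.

Step 1 — characteristic polynomial p(λ) = det(λI - Sigma) = λ³ - tr·λ² + c_1·λ - det, where tr = trace, c_1 = sum of the principal 2×2 minors, det = det(Sigma):
  tr = 5 + 9 + 6 = 20,
  c_1 = (5·9 - (-2)²) + (5·6 - (2)²) + (9·6 - (0)²) = 41 + 26 + 54 = 121,
  det = 5·(9·6 - (0)²) - (-2)·((-2)·6 - (0)·(2)) + (2)·((-2)·(0) - 9·(2)) = 5·(54) - (-2)·(-12) + (2)·(-18) = 210.
  So p(λ) = λ³ - 20λ² + 121λ - 210.
Step 2 — look for an integer root (rational root theorem: any rational root is an integer divisor of 210). Testing λ = 3:
  p(3) = 27 - 180 + 363 - 210 = 0  ✓
  Dividing out (λ - 3): p(λ) = (λ - 3)(λ² - 17λ + 70).
Step 3 — remaining eigenvalues from the quadratic λ² - 17λ + 70 = 0:
  Δ = 17² - 4·70 = 289 - 280 = 9,  λ = (17 ± √9)/2 = (17 ± 3)/2 = 10 or 7.
  Sorted: λ_1 = 10,  λ_2 = 7,  λ_3 = 3  (check: sum = 20 = tr ✓).

Step 4 — unit eigenvector for λ_1 = 10: v spans the null space of (Sigma - λ_1 I), whose rows are
  r_1 = (-5, -2, 2),  r_2 = (-2, -1, 0),  r_3 = (2, 0, -4).
  v is orthogonal to every row, so take v ∝ r_1 × r_2 = ((-2)·(0) - (2)·(-1), (2)·(-2) - (-5)·(0), (-5)·(-1) - (-2)·(-2)) = (2, -4, 1).
  Let u = (2, -4, 1).
  ||u|| = √((2)² + (-4)² + (1)²) = √(21) ≈ 4.5826,  v_1 = u/||u|| ≈ (0.4364, -0.8729, 0.2182) (||v_1|| = 1).

λ_1 = 10,  λ_2 = 7,  λ_3 = 3;  v_1 ≈ (0.4364, -0.8729, 0.2182)


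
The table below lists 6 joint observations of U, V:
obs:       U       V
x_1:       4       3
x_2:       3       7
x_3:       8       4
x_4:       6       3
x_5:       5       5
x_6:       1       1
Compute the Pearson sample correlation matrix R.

Step 1 — column means:
  mean(U) = (4 + 3 + 8 + 6 + 5 + 1) / 6 = 27/6 = 4.5
  mean(V) = (3 + 7 + 4 + 3 + 5 + 1) / 6 = 23/6 = 3.8333

Step 2 — sample variances and covariances s[i,j] = (1/(n-1)) · Σ_k (x_{k,i} - mean_i) · (x_{k,j} - mean_j), with n-1 = 5:
  s[U,U] = ((-0.5)·(-0.5) + (-1.5)·(-1.5) + (3.5)·(3.5) + (1.5)·(1.5) + (0.5)·(0.5) + (-3.5)·(-3.5)) / 5 = 29.5/5 = 5.9
  s[U,V] = ((-0.5)·(-0.8333) + (-1.5)·(3.1667) + (3.5)·(0.1667) + (1.5)·(-0.8333) + (0.5)·(1.1667) + (-3.5)·(-2.8333)) / 5 = 5.5/5 = 1.1
  s[V,V] = ((-0.8333)·(-0.8333) + (3.1667)·(3.1667) + (0.1667)·(0.1667) + (-0.8333)·(-0.8333) + (1.1667)·(1.1667) + (-2.8333)·(-2.8333)) / 5 = 20.8333/5 = 4.1667
  Sample standard deviations s_i = √(s[i,i]):
  s(U) = √(5.9) = 2.429
  s(V) = √(4.1667) = 2.0412

Step 3 — r_{ij} = s_{ij} / (s_i · s_j):
  r[U,U] = 1 (diagonal).
  r[U,V] = 1.1 / (2.429 · 2.0412) = 1.1 / 4.9582 = 0.2219
  r[V,V] = 1 (diagonal).

R is symmetric with unit diagonal. Assembling:

R = [[1, 0.2219],
 [0.2219, 1]]


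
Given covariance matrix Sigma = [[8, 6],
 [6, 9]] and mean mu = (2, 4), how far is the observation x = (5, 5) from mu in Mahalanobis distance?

Step 1 — centre the observation: (x - mu) = (3, 1).

Step 2 — invert Sigma. det(Sigma) = 8·9 - (6)² = 36.
  Sigma^{-1} = (1/det) · [[d, -b], [-b, a]] = [[0.25, -0.1667],
 [-0.1667, 0.2222]].

Step 3 — form the quadratic (x - mu)^T · Sigma^{-1} · (x - mu):
  Sigma^{-1} · (x - mu) = (0.5833, -0.2778).
  (x - mu)^T · [Sigma^{-1} · (x - mu)] = (3)·(0.5833) + (1)·(-0.2778) = 1.4722.

Step 4 — take square root: d = √(1.4722) ≈ 1.2134.

d(x, mu) = √(1.4722) ≈ 1.2134


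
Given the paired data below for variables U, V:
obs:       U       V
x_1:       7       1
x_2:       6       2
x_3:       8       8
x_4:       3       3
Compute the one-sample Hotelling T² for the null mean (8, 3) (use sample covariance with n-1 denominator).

Step 1 — sample mean vector:
  mean(U) = (7 + 6 + 8 + 3) / 4 = 24/4 = 6
  mean(V) = (1 + 2 + 8 + 3) / 4 = 14/4 = 3.5
  x̄ = (6, 3.5),  deviation x̄ - mu_0 = (6, 3.5) - (8, 3) = (-2, 0.5).

Step 2 — sample covariance matrix, S[i,j] = (1/(n-1)) · Σ_k (x_{k,i} - mean_i) · (x_{k,j} - mean_j), divisor n-1 = 3:
  S[U,U] = ((1)·(1) + (0)·(0) + (2)·(2) + (-3)·(-3)) / 3 = 14/3 = 4.6667
  S[U,V] = ((1)·(-2.5) + (0)·(-1.5) + (2)·(4.5) + (-3)·(-0.5)) / 3 = 8/3 = 2.6667
  S[V,V] = ((-2.5)·(-2.5) + (-1.5)·(-1.5) + (4.5)·(4.5) + (-0.5)·(-0.5)) / 3 = 29/3 = 9.6667
  S = [[4.6667, 2.6667],
 [2.6667, 9.6667]].

Step 3 — invert S. det(S) = 4.6667·9.6667 - (2.6667)² = 38.
  S^{-1} = (1/det) · [[d, -b], [-b, a]] = [[0.2544, -0.0702],
 [-0.0702, 0.1228]].

Step 4 — quadratic form (x̄ - mu_0)^T · S^{-1} · (x̄ - mu_0):
  S^{-1} · (x̄ - mu_0) = (-0.5439, 0.2018),
  (x̄ - mu_0)^T · [...] = (-2)·(-0.5439) + (0.5)·(0.2018) = 1.1886.

Step 5 — scale by n: T² = 4 · 1.1886 = 4.7544.

T² ≈ 4.7544


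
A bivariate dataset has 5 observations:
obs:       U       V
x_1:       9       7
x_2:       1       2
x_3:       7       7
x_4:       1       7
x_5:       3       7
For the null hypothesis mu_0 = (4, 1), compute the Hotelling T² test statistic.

Step 1 — sample mean vector:
  mean(U) = (9 + 1 + 7 + 1 + 3) / 5 = 21/5 = 4.2
  mean(V) = (7 + 2 + 7 + 7 + 7) / 5 = 30/5 = 6
  x̄ = (4.2, 6),  deviation x̄ - mu_0 = (4.2, 6) - (4, 1) = (0.2, 5).

Step 2 — sample covariance matrix, S[i,j] = (1/(n-1)) · Σ_k (x_{k,i} - mean_i) · (x_{k,j} - mean_j), divisor n-1 = 4:
  S[U,U] = ((4.8)·(4.8) + (-3.2)·(-3.2) + (2.8)·(2.8) + (-3.2)·(-3.2) + (-1.2)·(-1.2)) / 4 = 52.8/4 = 13.2
  S[U,V] = ((4.8)·(1) + (-3.2)·(-4) + (2.8)·(1) + (-3.2)·(1) + (-1.2)·(1)) / 4 = 16/4 = 4
  S[V,V] = ((1)·(1) + (-4)·(-4) + (1)·(1) + (1)·(1) + (1)·(1)) / 4 = 20/4 = 5
  S = [[13.2, 4],
 [4, 5]].

Step 3 — invert S. det(S) = 13.2·5 - (4)² = 50.
  S^{-1} = (1/det) · [[d, -b], [-b, a]] = [[0.1, -0.08],
 [-0.08, 0.264]].

Step 4 — quadratic form (x̄ - mu_0)^T · S^{-1} · (x̄ - mu_0):
  S^{-1} · (x̄ - mu_0) = (-0.38, 1.304),
  (x̄ - mu_0)^T · [...] = (0.2)·(-0.38) + (5)·(1.304) = 6.444.

Step 5 — scale by n: T² = 5 · 6.444 = 32.22.

T² ≈ 32.22


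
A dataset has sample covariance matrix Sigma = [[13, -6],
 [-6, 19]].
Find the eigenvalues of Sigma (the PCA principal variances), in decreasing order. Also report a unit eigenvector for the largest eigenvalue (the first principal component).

Step 1 — characteristic polynomial of 2×2 Sigma:
  det(Sigma - λI) = λ² - trace · λ + det = 0.
  trace = 13 + 19 = 32, det = 13·19 - (-6)² = 211.
Step 2 — discriminant:
  Δ = trace² - 4·det = 1024 - 844 = 180.
Step 3 — eigenvalues:
  λ = (trace ± √Δ)/2 = (32 ± 13.4164)/2,
  λ_1 = 22.7082,  λ_2 = 9.2918.

Step 4 — unit eigenvector for λ_1: solve (Sigma - λ_1 I)v = 0. First row:
  (13 - 22.7082)·v_x + (-6)·v_y = 0, i.e. (-9.7082)·v_x + (-6)·v_y = 0,
  so v ∝ (b, λ_1 - a) = (-6, 9.7082); multiply by -1 so the first entry is positive: u = (6, -9.7082).
  ||u|| = √((6)² + (-9.7082)²) = √(130.2492) ≈ 11.4127,
  v_1 = u/||u|| ≈ (0.5257, -0.8507) (||v_1|| = 1).

λ_1 = 22.7082,  λ_2 = 9.2918;  v_1 ≈ (0.5257, -0.8507)


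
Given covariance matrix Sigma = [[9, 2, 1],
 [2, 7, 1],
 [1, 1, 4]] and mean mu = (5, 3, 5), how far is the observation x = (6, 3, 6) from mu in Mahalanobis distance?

Step 1 — centre the observation: (x - mu) = (1, 0, 1).

Step 2 — invert Sigma (cofactor / det for 3×3, or solve directly):
  Sigma^{-1} = [[0.1205, -0.0313, -0.0223],
 [-0.0312, 0.1563, -0.0313],
 [-0.0223, -0.0312, 0.2634]].

Step 3 — form the quadratic (x - mu)^T · Sigma^{-1} · (x - mu):
  Sigma^{-1} · (x - mu) = (0.0982, -0.0625, 0.2411).
  (x - mu)^T · [Sigma^{-1} · (x - mu)] = (1)·(0.0982) + (0)·(-0.0625) + (1)·(0.2411) = 0.3393.

Step 4 — take square root: d = √(0.3393) ≈ 0.5825.

d(x, mu) = √(0.3393) ≈ 0.5825


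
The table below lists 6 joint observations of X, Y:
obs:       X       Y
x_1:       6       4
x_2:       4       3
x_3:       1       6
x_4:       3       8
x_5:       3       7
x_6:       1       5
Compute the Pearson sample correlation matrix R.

Step 1 — column means:
  mean(X) = (6 + 4 + 1 + 3 + 3 + 1) / 6 = 18/6 = 3
  mean(Y) = (4 + 3 + 6 + 8 + 7 + 5) / 6 = 33/6 = 5.5

Step 2 — sample variances and covariances s[i,j] = (1/(n-1)) · Σ_k (x_{k,i} - mean_i) · (x_{k,j} - mean_j), with n-1 = 5:
  s[X,X] = ((3)·(3) + (1)·(1) + (-2)·(-2) + (0)·(0) + (0)·(0) + (-2)·(-2)) / 5 = 18/5 = 3.6
  s[X,Y] = ((3)·(-1.5) + (1)·(-2.5) + (-2)·(0.5) + (0)·(2.5) + (0)·(1.5) + (-2)·(-0.5)) / 5 = -7/5 = -1.4
  s[Y,Y] = ((-1.5)·(-1.5) + (-2.5)·(-2.5) + (0.5)·(0.5) + (2.5)·(2.5) + (1.5)·(1.5) + (-0.5)·(-0.5)) / 5 = 17.5/5 = 3.5
  Sample standard deviations s_i = √(s[i,i]):
  s(X) = √(3.6) = 1.8974
  s(Y) = √(3.5) = 1.8708

Step 3 — r_{ij} = s_{ij} / (s_i · s_j):
  r[X,X] = 1 (diagonal).
  r[X,Y] = -1.4 / (1.8974 · 1.8708) = -1.4 / 3.5496 = -0.3944
  r[Y,Y] = 1 (diagonal).

R is symmetric with unit diagonal. Assembling:

R = [[1, -0.3944],
 [-0.3944, 1]]
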